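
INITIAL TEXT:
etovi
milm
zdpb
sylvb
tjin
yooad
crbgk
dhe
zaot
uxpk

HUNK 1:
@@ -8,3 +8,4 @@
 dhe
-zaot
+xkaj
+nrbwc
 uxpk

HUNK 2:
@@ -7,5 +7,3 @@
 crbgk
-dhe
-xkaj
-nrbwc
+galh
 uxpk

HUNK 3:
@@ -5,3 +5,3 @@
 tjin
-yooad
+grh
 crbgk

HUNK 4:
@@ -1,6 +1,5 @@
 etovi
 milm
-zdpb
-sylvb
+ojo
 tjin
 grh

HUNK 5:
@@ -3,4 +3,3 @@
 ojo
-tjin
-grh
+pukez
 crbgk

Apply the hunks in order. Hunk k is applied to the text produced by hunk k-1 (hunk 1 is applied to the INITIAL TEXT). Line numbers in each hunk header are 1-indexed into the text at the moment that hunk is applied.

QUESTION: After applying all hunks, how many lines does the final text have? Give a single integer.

Answer: 7

Derivation:
Hunk 1: at line 8 remove [zaot] add [xkaj,nrbwc] -> 11 lines: etovi milm zdpb sylvb tjin yooad crbgk dhe xkaj nrbwc uxpk
Hunk 2: at line 7 remove [dhe,xkaj,nrbwc] add [galh] -> 9 lines: etovi milm zdpb sylvb tjin yooad crbgk galh uxpk
Hunk 3: at line 5 remove [yooad] add [grh] -> 9 lines: etovi milm zdpb sylvb tjin grh crbgk galh uxpk
Hunk 4: at line 1 remove [zdpb,sylvb] add [ojo] -> 8 lines: etovi milm ojo tjin grh crbgk galh uxpk
Hunk 5: at line 3 remove [tjin,grh] add [pukez] -> 7 lines: etovi milm ojo pukez crbgk galh uxpk
Final line count: 7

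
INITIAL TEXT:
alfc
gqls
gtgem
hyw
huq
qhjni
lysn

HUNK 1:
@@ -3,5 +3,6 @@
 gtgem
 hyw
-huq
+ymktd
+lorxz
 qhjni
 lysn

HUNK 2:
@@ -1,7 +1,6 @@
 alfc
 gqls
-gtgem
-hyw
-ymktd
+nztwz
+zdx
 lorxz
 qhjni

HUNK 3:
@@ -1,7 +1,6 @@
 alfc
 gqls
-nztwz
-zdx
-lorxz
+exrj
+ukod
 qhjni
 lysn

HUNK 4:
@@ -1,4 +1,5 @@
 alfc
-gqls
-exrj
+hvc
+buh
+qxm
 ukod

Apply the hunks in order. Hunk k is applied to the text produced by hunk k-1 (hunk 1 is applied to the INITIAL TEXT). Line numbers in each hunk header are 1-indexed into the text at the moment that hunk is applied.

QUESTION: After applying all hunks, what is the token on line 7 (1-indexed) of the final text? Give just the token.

Answer: lysn

Derivation:
Hunk 1: at line 3 remove [huq] add [ymktd,lorxz] -> 8 lines: alfc gqls gtgem hyw ymktd lorxz qhjni lysn
Hunk 2: at line 1 remove [gtgem,hyw,ymktd] add [nztwz,zdx] -> 7 lines: alfc gqls nztwz zdx lorxz qhjni lysn
Hunk 3: at line 1 remove [nztwz,zdx,lorxz] add [exrj,ukod] -> 6 lines: alfc gqls exrj ukod qhjni lysn
Hunk 4: at line 1 remove [gqls,exrj] add [hvc,buh,qxm] -> 7 lines: alfc hvc buh qxm ukod qhjni lysn
Final line 7: lysn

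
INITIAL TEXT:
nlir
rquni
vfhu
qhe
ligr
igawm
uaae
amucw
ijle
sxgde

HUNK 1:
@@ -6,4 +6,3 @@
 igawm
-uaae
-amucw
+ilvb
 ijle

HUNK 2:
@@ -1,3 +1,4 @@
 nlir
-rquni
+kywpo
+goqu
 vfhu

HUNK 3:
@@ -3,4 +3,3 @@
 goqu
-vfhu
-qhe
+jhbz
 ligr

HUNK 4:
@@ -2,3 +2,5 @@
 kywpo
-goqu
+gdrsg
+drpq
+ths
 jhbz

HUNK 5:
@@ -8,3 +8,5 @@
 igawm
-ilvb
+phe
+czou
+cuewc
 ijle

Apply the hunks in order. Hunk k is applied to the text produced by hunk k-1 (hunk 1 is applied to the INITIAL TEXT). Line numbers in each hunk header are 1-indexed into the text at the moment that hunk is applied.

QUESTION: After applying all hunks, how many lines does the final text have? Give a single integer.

Answer: 13

Derivation:
Hunk 1: at line 6 remove [uaae,amucw] add [ilvb] -> 9 lines: nlir rquni vfhu qhe ligr igawm ilvb ijle sxgde
Hunk 2: at line 1 remove [rquni] add [kywpo,goqu] -> 10 lines: nlir kywpo goqu vfhu qhe ligr igawm ilvb ijle sxgde
Hunk 3: at line 3 remove [vfhu,qhe] add [jhbz] -> 9 lines: nlir kywpo goqu jhbz ligr igawm ilvb ijle sxgde
Hunk 4: at line 2 remove [goqu] add [gdrsg,drpq,ths] -> 11 lines: nlir kywpo gdrsg drpq ths jhbz ligr igawm ilvb ijle sxgde
Hunk 5: at line 8 remove [ilvb] add [phe,czou,cuewc] -> 13 lines: nlir kywpo gdrsg drpq ths jhbz ligr igawm phe czou cuewc ijle sxgde
Final line count: 13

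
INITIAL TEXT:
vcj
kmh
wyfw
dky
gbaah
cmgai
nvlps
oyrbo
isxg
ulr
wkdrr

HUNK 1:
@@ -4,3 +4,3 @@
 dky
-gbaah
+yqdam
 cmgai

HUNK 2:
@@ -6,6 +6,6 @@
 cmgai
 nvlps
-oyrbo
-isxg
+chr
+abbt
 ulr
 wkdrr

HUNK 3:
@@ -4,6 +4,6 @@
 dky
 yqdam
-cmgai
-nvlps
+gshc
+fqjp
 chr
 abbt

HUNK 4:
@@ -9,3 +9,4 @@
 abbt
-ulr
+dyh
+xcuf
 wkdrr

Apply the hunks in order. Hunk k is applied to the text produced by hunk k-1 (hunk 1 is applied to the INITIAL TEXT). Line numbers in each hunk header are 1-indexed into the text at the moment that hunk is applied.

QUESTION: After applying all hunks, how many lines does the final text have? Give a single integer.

Answer: 12

Derivation:
Hunk 1: at line 4 remove [gbaah] add [yqdam] -> 11 lines: vcj kmh wyfw dky yqdam cmgai nvlps oyrbo isxg ulr wkdrr
Hunk 2: at line 6 remove [oyrbo,isxg] add [chr,abbt] -> 11 lines: vcj kmh wyfw dky yqdam cmgai nvlps chr abbt ulr wkdrr
Hunk 3: at line 4 remove [cmgai,nvlps] add [gshc,fqjp] -> 11 lines: vcj kmh wyfw dky yqdam gshc fqjp chr abbt ulr wkdrr
Hunk 4: at line 9 remove [ulr] add [dyh,xcuf] -> 12 lines: vcj kmh wyfw dky yqdam gshc fqjp chr abbt dyh xcuf wkdrr
Final line count: 12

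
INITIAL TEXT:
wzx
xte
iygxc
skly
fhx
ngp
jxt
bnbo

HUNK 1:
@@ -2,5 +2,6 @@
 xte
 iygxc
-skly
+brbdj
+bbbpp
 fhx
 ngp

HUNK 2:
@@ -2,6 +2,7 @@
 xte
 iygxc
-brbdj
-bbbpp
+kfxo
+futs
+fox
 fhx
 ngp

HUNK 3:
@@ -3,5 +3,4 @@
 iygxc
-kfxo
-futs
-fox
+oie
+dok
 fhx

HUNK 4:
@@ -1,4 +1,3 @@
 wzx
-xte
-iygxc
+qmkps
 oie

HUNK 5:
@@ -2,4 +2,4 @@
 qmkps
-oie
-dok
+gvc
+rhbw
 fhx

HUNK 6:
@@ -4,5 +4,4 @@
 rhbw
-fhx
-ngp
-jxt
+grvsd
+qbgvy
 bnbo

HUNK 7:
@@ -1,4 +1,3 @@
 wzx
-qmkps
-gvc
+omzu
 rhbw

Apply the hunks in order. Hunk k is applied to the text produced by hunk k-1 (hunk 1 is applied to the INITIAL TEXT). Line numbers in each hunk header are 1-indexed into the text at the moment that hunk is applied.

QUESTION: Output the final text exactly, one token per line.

Answer: wzx
omzu
rhbw
grvsd
qbgvy
bnbo

Derivation:
Hunk 1: at line 2 remove [skly] add [brbdj,bbbpp] -> 9 lines: wzx xte iygxc brbdj bbbpp fhx ngp jxt bnbo
Hunk 2: at line 2 remove [brbdj,bbbpp] add [kfxo,futs,fox] -> 10 lines: wzx xte iygxc kfxo futs fox fhx ngp jxt bnbo
Hunk 3: at line 3 remove [kfxo,futs,fox] add [oie,dok] -> 9 lines: wzx xte iygxc oie dok fhx ngp jxt bnbo
Hunk 4: at line 1 remove [xte,iygxc] add [qmkps] -> 8 lines: wzx qmkps oie dok fhx ngp jxt bnbo
Hunk 5: at line 2 remove [oie,dok] add [gvc,rhbw] -> 8 lines: wzx qmkps gvc rhbw fhx ngp jxt bnbo
Hunk 6: at line 4 remove [fhx,ngp,jxt] add [grvsd,qbgvy] -> 7 lines: wzx qmkps gvc rhbw grvsd qbgvy bnbo
Hunk 7: at line 1 remove [qmkps,gvc] add [omzu] -> 6 lines: wzx omzu rhbw grvsd qbgvy bnbo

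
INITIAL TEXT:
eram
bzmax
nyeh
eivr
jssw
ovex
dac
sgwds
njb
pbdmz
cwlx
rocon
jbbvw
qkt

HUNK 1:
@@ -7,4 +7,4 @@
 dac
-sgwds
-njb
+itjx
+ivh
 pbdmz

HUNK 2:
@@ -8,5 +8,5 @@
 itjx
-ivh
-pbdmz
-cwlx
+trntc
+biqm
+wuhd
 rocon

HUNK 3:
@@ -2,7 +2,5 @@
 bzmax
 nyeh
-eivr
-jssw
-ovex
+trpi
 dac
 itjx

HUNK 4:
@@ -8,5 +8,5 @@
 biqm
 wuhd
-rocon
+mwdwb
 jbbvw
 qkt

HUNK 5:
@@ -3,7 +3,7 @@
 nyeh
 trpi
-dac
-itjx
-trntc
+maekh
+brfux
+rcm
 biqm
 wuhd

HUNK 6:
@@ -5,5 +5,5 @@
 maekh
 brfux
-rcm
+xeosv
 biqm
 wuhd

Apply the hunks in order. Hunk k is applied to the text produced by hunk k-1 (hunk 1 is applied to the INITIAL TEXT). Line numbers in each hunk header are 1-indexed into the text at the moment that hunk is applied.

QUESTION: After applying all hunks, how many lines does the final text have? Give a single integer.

Answer: 12

Derivation:
Hunk 1: at line 7 remove [sgwds,njb] add [itjx,ivh] -> 14 lines: eram bzmax nyeh eivr jssw ovex dac itjx ivh pbdmz cwlx rocon jbbvw qkt
Hunk 2: at line 8 remove [ivh,pbdmz,cwlx] add [trntc,biqm,wuhd] -> 14 lines: eram bzmax nyeh eivr jssw ovex dac itjx trntc biqm wuhd rocon jbbvw qkt
Hunk 3: at line 2 remove [eivr,jssw,ovex] add [trpi] -> 12 lines: eram bzmax nyeh trpi dac itjx trntc biqm wuhd rocon jbbvw qkt
Hunk 4: at line 8 remove [rocon] add [mwdwb] -> 12 lines: eram bzmax nyeh trpi dac itjx trntc biqm wuhd mwdwb jbbvw qkt
Hunk 5: at line 3 remove [dac,itjx,trntc] add [maekh,brfux,rcm] -> 12 lines: eram bzmax nyeh trpi maekh brfux rcm biqm wuhd mwdwb jbbvw qkt
Hunk 6: at line 5 remove [rcm] add [xeosv] -> 12 lines: eram bzmax nyeh trpi maekh brfux xeosv biqm wuhd mwdwb jbbvw qkt
Final line count: 12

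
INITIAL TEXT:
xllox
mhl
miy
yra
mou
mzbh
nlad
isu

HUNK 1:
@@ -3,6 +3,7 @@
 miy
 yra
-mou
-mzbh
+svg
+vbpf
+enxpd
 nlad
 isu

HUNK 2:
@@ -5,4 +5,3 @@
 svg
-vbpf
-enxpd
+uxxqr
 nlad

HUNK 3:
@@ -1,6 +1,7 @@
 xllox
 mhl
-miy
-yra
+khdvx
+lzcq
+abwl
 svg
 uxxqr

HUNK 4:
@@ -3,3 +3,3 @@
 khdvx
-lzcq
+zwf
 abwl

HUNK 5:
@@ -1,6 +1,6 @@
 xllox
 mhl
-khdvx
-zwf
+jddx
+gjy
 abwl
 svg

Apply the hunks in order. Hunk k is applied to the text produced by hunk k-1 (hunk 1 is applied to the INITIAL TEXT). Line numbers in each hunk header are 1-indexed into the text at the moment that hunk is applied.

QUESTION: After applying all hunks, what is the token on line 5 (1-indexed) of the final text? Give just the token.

Answer: abwl

Derivation:
Hunk 1: at line 3 remove [mou,mzbh] add [svg,vbpf,enxpd] -> 9 lines: xllox mhl miy yra svg vbpf enxpd nlad isu
Hunk 2: at line 5 remove [vbpf,enxpd] add [uxxqr] -> 8 lines: xllox mhl miy yra svg uxxqr nlad isu
Hunk 3: at line 1 remove [miy,yra] add [khdvx,lzcq,abwl] -> 9 lines: xllox mhl khdvx lzcq abwl svg uxxqr nlad isu
Hunk 4: at line 3 remove [lzcq] add [zwf] -> 9 lines: xllox mhl khdvx zwf abwl svg uxxqr nlad isu
Hunk 5: at line 1 remove [khdvx,zwf] add [jddx,gjy] -> 9 lines: xllox mhl jddx gjy abwl svg uxxqr nlad isu
Final line 5: abwl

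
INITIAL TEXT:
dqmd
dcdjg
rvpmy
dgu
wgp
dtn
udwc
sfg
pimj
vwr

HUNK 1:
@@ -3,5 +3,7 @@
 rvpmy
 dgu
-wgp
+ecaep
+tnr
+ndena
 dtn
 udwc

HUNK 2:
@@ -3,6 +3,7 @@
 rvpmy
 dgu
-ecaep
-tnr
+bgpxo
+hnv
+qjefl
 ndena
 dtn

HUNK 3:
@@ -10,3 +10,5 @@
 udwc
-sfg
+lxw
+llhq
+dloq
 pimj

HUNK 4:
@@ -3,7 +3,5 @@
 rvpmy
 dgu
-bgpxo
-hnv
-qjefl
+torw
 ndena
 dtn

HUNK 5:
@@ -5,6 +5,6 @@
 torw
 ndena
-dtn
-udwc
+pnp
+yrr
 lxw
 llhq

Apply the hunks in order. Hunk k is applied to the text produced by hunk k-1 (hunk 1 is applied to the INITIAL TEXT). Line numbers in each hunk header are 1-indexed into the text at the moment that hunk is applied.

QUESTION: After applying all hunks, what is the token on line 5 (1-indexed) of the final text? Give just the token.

Answer: torw

Derivation:
Hunk 1: at line 3 remove [wgp] add [ecaep,tnr,ndena] -> 12 lines: dqmd dcdjg rvpmy dgu ecaep tnr ndena dtn udwc sfg pimj vwr
Hunk 2: at line 3 remove [ecaep,tnr] add [bgpxo,hnv,qjefl] -> 13 lines: dqmd dcdjg rvpmy dgu bgpxo hnv qjefl ndena dtn udwc sfg pimj vwr
Hunk 3: at line 10 remove [sfg] add [lxw,llhq,dloq] -> 15 lines: dqmd dcdjg rvpmy dgu bgpxo hnv qjefl ndena dtn udwc lxw llhq dloq pimj vwr
Hunk 4: at line 3 remove [bgpxo,hnv,qjefl] add [torw] -> 13 lines: dqmd dcdjg rvpmy dgu torw ndena dtn udwc lxw llhq dloq pimj vwr
Hunk 5: at line 5 remove [dtn,udwc] add [pnp,yrr] -> 13 lines: dqmd dcdjg rvpmy dgu torw ndena pnp yrr lxw llhq dloq pimj vwr
Final line 5: torw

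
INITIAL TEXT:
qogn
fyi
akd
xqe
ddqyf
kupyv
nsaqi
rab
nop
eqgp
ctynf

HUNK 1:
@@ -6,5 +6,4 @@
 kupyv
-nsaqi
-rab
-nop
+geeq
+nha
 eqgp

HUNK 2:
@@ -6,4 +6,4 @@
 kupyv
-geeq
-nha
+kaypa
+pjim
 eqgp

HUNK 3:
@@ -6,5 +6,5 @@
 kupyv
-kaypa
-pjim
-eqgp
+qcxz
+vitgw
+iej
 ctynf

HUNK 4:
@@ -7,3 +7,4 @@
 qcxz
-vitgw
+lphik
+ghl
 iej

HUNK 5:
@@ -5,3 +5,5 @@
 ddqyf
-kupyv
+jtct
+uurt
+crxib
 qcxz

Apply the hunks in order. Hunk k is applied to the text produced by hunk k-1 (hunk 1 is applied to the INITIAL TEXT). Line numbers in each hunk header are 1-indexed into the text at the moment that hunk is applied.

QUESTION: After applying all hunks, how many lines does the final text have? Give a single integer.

Answer: 13

Derivation:
Hunk 1: at line 6 remove [nsaqi,rab,nop] add [geeq,nha] -> 10 lines: qogn fyi akd xqe ddqyf kupyv geeq nha eqgp ctynf
Hunk 2: at line 6 remove [geeq,nha] add [kaypa,pjim] -> 10 lines: qogn fyi akd xqe ddqyf kupyv kaypa pjim eqgp ctynf
Hunk 3: at line 6 remove [kaypa,pjim,eqgp] add [qcxz,vitgw,iej] -> 10 lines: qogn fyi akd xqe ddqyf kupyv qcxz vitgw iej ctynf
Hunk 4: at line 7 remove [vitgw] add [lphik,ghl] -> 11 lines: qogn fyi akd xqe ddqyf kupyv qcxz lphik ghl iej ctynf
Hunk 5: at line 5 remove [kupyv] add [jtct,uurt,crxib] -> 13 lines: qogn fyi akd xqe ddqyf jtct uurt crxib qcxz lphik ghl iej ctynf
Final line count: 13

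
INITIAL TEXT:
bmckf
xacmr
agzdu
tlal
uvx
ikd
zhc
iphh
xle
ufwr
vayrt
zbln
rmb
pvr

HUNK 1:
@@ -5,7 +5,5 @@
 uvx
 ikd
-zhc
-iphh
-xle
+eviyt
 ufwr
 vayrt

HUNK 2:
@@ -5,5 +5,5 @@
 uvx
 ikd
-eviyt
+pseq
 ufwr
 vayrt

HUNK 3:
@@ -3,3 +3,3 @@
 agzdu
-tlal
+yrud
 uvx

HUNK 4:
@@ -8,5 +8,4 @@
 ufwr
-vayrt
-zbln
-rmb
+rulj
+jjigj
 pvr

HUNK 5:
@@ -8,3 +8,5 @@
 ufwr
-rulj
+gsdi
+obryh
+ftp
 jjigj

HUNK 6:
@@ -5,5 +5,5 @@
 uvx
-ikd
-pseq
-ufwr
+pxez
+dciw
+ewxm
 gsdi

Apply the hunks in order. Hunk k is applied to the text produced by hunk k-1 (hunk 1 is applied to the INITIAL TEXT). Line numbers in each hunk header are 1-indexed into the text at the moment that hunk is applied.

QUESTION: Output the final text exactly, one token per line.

Answer: bmckf
xacmr
agzdu
yrud
uvx
pxez
dciw
ewxm
gsdi
obryh
ftp
jjigj
pvr

Derivation:
Hunk 1: at line 5 remove [zhc,iphh,xle] add [eviyt] -> 12 lines: bmckf xacmr agzdu tlal uvx ikd eviyt ufwr vayrt zbln rmb pvr
Hunk 2: at line 5 remove [eviyt] add [pseq] -> 12 lines: bmckf xacmr agzdu tlal uvx ikd pseq ufwr vayrt zbln rmb pvr
Hunk 3: at line 3 remove [tlal] add [yrud] -> 12 lines: bmckf xacmr agzdu yrud uvx ikd pseq ufwr vayrt zbln rmb pvr
Hunk 4: at line 8 remove [vayrt,zbln,rmb] add [rulj,jjigj] -> 11 lines: bmckf xacmr agzdu yrud uvx ikd pseq ufwr rulj jjigj pvr
Hunk 5: at line 8 remove [rulj] add [gsdi,obryh,ftp] -> 13 lines: bmckf xacmr agzdu yrud uvx ikd pseq ufwr gsdi obryh ftp jjigj pvr
Hunk 6: at line 5 remove [ikd,pseq,ufwr] add [pxez,dciw,ewxm] -> 13 lines: bmckf xacmr agzdu yrud uvx pxez dciw ewxm gsdi obryh ftp jjigj pvr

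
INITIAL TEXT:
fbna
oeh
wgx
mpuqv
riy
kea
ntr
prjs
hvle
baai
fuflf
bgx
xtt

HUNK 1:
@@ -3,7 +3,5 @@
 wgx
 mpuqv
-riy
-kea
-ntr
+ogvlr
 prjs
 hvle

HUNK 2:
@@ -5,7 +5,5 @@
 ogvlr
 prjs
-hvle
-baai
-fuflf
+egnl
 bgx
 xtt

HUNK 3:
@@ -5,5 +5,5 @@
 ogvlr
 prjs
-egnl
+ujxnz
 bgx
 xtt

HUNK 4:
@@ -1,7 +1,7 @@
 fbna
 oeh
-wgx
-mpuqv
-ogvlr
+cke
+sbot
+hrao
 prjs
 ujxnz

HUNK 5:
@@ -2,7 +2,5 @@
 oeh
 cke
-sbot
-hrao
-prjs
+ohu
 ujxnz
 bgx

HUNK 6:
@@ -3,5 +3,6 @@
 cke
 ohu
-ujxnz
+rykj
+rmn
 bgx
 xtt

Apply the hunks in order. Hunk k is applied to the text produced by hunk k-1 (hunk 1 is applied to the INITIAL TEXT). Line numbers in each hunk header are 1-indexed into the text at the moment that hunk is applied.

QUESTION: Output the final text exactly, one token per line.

Hunk 1: at line 3 remove [riy,kea,ntr] add [ogvlr] -> 11 lines: fbna oeh wgx mpuqv ogvlr prjs hvle baai fuflf bgx xtt
Hunk 2: at line 5 remove [hvle,baai,fuflf] add [egnl] -> 9 lines: fbna oeh wgx mpuqv ogvlr prjs egnl bgx xtt
Hunk 3: at line 5 remove [egnl] add [ujxnz] -> 9 lines: fbna oeh wgx mpuqv ogvlr prjs ujxnz bgx xtt
Hunk 4: at line 1 remove [wgx,mpuqv,ogvlr] add [cke,sbot,hrao] -> 9 lines: fbna oeh cke sbot hrao prjs ujxnz bgx xtt
Hunk 5: at line 2 remove [sbot,hrao,prjs] add [ohu] -> 7 lines: fbna oeh cke ohu ujxnz bgx xtt
Hunk 6: at line 3 remove [ujxnz] add [rykj,rmn] -> 8 lines: fbna oeh cke ohu rykj rmn bgx xtt

Answer: fbna
oeh
cke
ohu
rykj
rmn
bgx
xtt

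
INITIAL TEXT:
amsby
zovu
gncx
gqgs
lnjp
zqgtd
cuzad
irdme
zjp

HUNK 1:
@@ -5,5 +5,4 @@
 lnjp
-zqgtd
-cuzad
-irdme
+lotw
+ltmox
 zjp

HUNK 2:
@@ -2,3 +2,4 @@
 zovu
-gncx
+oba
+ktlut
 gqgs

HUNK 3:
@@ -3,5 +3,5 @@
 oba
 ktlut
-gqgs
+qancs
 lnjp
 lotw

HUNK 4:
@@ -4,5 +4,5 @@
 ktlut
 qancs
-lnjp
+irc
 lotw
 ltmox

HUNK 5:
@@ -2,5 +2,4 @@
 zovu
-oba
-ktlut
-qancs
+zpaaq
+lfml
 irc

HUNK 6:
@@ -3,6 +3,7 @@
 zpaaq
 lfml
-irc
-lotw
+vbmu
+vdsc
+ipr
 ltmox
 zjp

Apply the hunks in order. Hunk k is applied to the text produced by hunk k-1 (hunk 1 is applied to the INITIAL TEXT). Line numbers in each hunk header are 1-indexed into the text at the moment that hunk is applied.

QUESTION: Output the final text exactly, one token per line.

Answer: amsby
zovu
zpaaq
lfml
vbmu
vdsc
ipr
ltmox
zjp

Derivation:
Hunk 1: at line 5 remove [zqgtd,cuzad,irdme] add [lotw,ltmox] -> 8 lines: amsby zovu gncx gqgs lnjp lotw ltmox zjp
Hunk 2: at line 2 remove [gncx] add [oba,ktlut] -> 9 lines: amsby zovu oba ktlut gqgs lnjp lotw ltmox zjp
Hunk 3: at line 3 remove [gqgs] add [qancs] -> 9 lines: amsby zovu oba ktlut qancs lnjp lotw ltmox zjp
Hunk 4: at line 4 remove [lnjp] add [irc] -> 9 lines: amsby zovu oba ktlut qancs irc lotw ltmox zjp
Hunk 5: at line 2 remove [oba,ktlut,qancs] add [zpaaq,lfml] -> 8 lines: amsby zovu zpaaq lfml irc lotw ltmox zjp
Hunk 6: at line 3 remove [irc,lotw] add [vbmu,vdsc,ipr] -> 9 lines: amsby zovu zpaaq lfml vbmu vdsc ipr ltmox zjp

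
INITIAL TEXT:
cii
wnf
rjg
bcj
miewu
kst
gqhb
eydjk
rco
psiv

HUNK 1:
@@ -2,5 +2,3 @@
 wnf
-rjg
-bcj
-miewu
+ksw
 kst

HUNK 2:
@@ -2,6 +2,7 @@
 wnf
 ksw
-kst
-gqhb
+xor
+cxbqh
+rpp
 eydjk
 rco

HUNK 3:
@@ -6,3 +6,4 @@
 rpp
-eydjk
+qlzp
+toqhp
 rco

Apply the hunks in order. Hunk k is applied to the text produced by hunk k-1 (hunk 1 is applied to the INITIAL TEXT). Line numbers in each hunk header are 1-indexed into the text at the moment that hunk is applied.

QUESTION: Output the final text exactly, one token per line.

Answer: cii
wnf
ksw
xor
cxbqh
rpp
qlzp
toqhp
rco
psiv

Derivation:
Hunk 1: at line 2 remove [rjg,bcj,miewu] add [ksw] -> 8 lines: cii wnf ksw kst gqhb eydjk rco psiv
Hunk 2: at line 2 remove [kst,gqhb] add [xor,cxbqh,rpp] -> 9 lines: cii wnf ksw xor cxbqh rpp eydjk rco psiv
Hunk 3: at line 6 remove [eydjk] add [qlzp,toqhp] -> 10 lines: cii wnf ksw xor cxbqh rpp qlzp toqhp rco psiv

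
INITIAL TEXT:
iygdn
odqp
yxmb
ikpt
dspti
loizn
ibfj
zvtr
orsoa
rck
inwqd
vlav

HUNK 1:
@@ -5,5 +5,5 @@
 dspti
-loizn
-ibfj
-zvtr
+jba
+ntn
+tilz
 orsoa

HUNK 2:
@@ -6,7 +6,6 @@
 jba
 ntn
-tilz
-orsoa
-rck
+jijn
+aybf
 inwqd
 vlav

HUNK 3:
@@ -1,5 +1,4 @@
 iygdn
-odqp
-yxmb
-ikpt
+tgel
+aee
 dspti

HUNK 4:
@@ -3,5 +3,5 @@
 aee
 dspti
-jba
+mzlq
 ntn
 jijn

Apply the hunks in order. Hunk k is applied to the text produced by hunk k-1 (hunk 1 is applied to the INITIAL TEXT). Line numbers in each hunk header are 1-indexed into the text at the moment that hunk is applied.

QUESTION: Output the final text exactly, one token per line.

Hunk 1: at line 5 remove [loizn,ibfj,zvtr] add [jba,ntn,tilz] -> 12 lines: iygdn odqp yxmb ikpt dspti jba ntn tilz orsoa rck inwqd vlav
Hunk 2: at line 6 remove [tilz,orsoa,rck] add [jijn,aybf] -> 11 lines: iygdn odqp yxmb ikpt dspti jba ntn jijn aybf inwqd vlav
Hunk 3: at line 1 remove [odqp,yxmb,ikpt] add [tgel,aee] -> 10 lines: iygdn tgel aee dspti jba ntn jijn aybf inwqd vlav
Hunk 4: at line 3 remove [jba] add [mzlq] -> 10 lines: iygdn tgel aee dspti mzlq ntn jijn aybf inwqd vlav

Answer: iygdn
tgel
aee
dspti
mzlq
ntn
jijn
aybf
inwqd
vlav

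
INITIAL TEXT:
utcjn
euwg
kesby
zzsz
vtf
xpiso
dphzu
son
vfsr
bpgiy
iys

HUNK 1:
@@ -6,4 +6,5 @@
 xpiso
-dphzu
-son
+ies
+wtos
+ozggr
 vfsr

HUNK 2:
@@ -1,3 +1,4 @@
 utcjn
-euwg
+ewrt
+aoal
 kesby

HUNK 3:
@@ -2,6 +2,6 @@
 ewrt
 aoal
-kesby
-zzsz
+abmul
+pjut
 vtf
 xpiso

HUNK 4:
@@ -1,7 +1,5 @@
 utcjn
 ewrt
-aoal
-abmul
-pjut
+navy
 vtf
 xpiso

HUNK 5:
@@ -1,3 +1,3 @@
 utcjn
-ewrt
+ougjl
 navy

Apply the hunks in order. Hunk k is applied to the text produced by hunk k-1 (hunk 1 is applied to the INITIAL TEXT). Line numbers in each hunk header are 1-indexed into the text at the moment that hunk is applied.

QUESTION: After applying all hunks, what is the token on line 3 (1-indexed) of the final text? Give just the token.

Hunk 1: at line 6 remove [dphzu,son] add [ies,wtos,ozggr] -> 12 lines: utcjn euwg kesby zzsz vtf xpiso ies wtos ozggr vfsr bpgiy iys
Hunk 2: at line 1 remove [euwg] add [ewrt,aoal] -> 13 lines: utcjn ewrt aoal kesby zzsz vtf xpiso ies wtos ozggr vfsr bpgiy iys
Hunk 3: at line 2 remove [kesby,zzsz] add [abmul,pjut] -> 13 lines: utcjn ewrt aoal abmul pjut vtf xpiso ies wtos ozggr vfsr bpgiy iys
Hunk 4: at line 1 remove [aoal,abmul,pjut] add [navy] -> 11 lines: utcjn ewrt navy vtf xpiso ies wtos ozggr vfsr bpgiy iys
Hunk 5: at line 1 remove [ewrt] add [ougjl] -> 11 lines: utcjn ougjl navy vtf xpiso ies wtos ozggr vfsr bpgiy iys
Final line 3: navy

Answer: navy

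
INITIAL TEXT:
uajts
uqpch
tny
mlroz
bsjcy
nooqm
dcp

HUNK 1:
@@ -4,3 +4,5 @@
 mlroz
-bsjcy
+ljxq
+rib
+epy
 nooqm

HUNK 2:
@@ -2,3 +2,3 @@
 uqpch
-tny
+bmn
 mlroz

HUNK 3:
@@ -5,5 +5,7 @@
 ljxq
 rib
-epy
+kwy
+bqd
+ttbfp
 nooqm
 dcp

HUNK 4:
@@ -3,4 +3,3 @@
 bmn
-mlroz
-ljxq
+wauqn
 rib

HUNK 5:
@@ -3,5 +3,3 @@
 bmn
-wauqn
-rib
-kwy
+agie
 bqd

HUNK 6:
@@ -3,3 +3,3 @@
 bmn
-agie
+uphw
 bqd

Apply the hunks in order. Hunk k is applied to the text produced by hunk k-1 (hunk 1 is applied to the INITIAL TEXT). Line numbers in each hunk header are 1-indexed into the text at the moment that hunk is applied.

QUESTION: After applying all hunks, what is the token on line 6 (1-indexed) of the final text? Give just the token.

Answer: ttbfp

Derivation:
Hunk 1: at line 4 remove [bsjcy] add [ljxq,rib,epy] -> 9 lines: uajts uqpch tny mlroz ljxq rib epy nooqm dcp
Hunk 2: at line 2 remove [tny] add [bmn] -> 9 lines: uajts uqpch bmn mlroz ljxq rib epy nooqm dcp
Hunk 3: at line 5 remove [epy] add [kwy,bqd,ttbfp] -> 11 lines: uajts uqpch bmn mlroz ljxq rib kwy bqd ttbfp nooqm dcp
Hunk 4: at line 3 remove [mlroz,ljxq] add [wauqn] -> 10 lines: uajts uqpch bmn wauqn rib kwy bqd ttbfp nooqm dcp
Hunk 5: at line 3 remove [wauqn,rib,kwy] add [agie] -> 8 lines: uajts uqpch bmn agie bqd ttbfp nooqm dcp
Hunk 6: at line 3 remove [agie] add [uphw] -> 8 lines: uajts uqpch bmn uphw bqd ttbfp nooqm dcp
Final line 6: ttbfp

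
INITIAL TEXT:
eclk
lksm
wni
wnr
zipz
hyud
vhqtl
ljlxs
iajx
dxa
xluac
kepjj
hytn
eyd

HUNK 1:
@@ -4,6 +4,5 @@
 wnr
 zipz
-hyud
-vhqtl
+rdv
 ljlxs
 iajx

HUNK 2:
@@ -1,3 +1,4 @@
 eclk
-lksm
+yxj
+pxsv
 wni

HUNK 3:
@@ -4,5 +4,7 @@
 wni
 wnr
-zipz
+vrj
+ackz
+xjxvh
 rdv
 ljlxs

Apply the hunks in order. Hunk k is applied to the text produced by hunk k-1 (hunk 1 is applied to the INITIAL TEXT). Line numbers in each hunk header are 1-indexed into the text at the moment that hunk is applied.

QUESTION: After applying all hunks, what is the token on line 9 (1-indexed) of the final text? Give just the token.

Answer: rdv

Derivation:
Hunk 1: at line 4 remove [hyud,vhqtl] add [rdv] -> 13 lines: eclk lksm wni wnr zipz rdv ljlxs iajx dxa xluac kepjj hytn eyd
Hunk 2: at line 1 remove [lksm] add [yxj,pxsv] -> 14 lines: eclk yxj pxsv wni wnr zipz rdv ljlxs iajx dxa xluac kepjj hytn eyd
Hunk 3: at line 4 remove [zipz] add [vrj,ackz,xjxvh] -> 16 lines: eclk yxj pxsv wni wnr vrj ackz xjxvh rdv ljlxs iajx dxa xluac kepjj hytn eyd
Final line 9: rdv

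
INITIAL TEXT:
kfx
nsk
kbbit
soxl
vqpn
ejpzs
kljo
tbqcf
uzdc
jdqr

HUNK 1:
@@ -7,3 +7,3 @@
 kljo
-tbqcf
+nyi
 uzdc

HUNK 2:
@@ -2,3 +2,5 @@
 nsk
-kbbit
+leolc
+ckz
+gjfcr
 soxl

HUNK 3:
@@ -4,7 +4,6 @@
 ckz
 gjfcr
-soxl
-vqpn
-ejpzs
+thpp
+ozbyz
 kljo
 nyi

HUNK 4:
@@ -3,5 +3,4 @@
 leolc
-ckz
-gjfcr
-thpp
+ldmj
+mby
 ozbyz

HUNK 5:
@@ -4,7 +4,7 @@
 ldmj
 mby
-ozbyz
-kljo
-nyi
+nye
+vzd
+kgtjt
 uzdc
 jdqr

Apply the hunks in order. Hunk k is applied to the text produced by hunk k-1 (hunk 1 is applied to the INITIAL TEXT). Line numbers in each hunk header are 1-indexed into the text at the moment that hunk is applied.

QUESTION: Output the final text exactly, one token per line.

Answer: kfx
nsk
leolc
ldmj
mby
nye
vzd
kgtjt
uzdc
jdqr

Derivation:
Hunk 1: at line 7 remove [tbqcf] add [nyi] -> 10 lines: kfx nsk kbbit soxl vqpn ejpzs kljo nyi uzdc jdqr
Hunk 2: at line 2 remove [kbbit] add [leolc,ckz,gjfcr] -> 12 lines: kfx nsk leolc ckz gjfcr soxl vqpn ejpzs kljo nyi uzdc jdqr
Hunk 3: at line 4 remove [soxl,vqpn,ejpzs] add [thpp,ozbyz] -> 11 lines: kfx nsk leolc ckz gjfcr thpp ozbyz kljo nyi uzdc jdqr
Hunk 4: at line 3 remove [ckz,gjfcr,thpp] add [ldmj,mby] -> 10 lines: kfx nsk leolc ldmj mby ozbyz kljo nyi uzdc jdqr
Hunk 5: at line 4 remove [ozbyz,kljo,nyi] add [nye,vzd,kgtjt] -> 10 lines: kfx nsk leolc ldmj mby nye vzd kgtjt uzdc jdqr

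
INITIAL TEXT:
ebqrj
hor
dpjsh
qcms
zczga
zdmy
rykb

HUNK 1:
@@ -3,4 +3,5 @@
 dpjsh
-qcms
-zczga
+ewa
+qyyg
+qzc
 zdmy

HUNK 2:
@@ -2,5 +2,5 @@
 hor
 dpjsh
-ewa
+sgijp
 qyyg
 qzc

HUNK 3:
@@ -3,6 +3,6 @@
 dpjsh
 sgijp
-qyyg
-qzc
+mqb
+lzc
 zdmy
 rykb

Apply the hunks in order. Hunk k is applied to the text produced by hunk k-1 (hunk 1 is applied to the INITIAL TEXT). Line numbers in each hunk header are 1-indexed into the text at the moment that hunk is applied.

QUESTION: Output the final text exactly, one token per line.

Hunk 1: at line 3 remove [qcms,zczga] add [ewa,qyyg,qzc] -> 8 lines: ebqrj hor dpjsh ewa qyyg qzc zdmy rykb
Hunk 2: at line 2 remove [ewa] add [sgijp] -> 8 lines: ebqrj hor dpjsh sgijp qyyg qzc zdmy rykb
Hunk 3: at line 3 remove [qyyg,qzc] add [mqb,lzc] -> 8 lines: ebqrj hor dpjsh sgijp mqb lzc zdmy rykb

Answer: ebqrj
hor
dpjsh
sgijp
mqb
lzc
zdmy
rykb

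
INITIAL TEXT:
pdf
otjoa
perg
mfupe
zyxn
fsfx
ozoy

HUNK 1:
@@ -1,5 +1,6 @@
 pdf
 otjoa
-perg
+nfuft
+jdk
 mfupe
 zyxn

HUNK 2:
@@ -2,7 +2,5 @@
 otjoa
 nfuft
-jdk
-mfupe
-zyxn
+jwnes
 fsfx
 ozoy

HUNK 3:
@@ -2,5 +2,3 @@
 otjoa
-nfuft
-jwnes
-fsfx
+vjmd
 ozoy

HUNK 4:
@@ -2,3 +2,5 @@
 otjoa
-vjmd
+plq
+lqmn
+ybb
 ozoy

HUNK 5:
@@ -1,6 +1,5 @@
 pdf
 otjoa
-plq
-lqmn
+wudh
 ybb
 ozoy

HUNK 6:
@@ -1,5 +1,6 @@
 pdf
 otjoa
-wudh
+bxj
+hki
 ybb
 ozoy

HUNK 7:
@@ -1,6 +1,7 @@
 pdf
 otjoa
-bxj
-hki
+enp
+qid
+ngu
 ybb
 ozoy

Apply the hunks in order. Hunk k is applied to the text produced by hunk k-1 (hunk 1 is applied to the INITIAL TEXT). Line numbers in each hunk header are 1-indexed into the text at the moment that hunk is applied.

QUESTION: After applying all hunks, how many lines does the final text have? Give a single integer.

Answer: 7

Derivation:
Hunk 1: at line 1 remove [perg] add [nfuft,jdk] -> 8 lines: pdf otjoa nfuft jdk mfupe zyxn fsfx ozoy
Hunk 2: at line 2 remove [jdk,mfupe,zyxn] add [jwnes] -> 6 lines: pdf otjoa nfuft jwnes fsfx ozoy
Hunk 3: at line 2 remove [nfuft,jwnes,fsfx] add [vjmd] -> 4 lines: pdf otjoa vjmd ozoy
Hunk 4: at line 2 remove [vjmd] add [plq,lqmn,ybb] -> 6 lines: pdf otjoa plq lqmn ybb ozoy
Hunk 5: at line 1 remove [plq,lqmn] add [wudh] -> 5 lines: pdf otjoa wudh ybb ozoy
Hunk 6: at line 1 remove [wudh] add [bxj,hki] -> 6 lines: pdf otjoa bxj hki ybb ozoy
Hunk 7: at line 1 remove [bxj,hki] add [enp,qid,ngu] -> 7 lines: pdf otjoa enp qid ngu ybb ozoy
Final line count: 7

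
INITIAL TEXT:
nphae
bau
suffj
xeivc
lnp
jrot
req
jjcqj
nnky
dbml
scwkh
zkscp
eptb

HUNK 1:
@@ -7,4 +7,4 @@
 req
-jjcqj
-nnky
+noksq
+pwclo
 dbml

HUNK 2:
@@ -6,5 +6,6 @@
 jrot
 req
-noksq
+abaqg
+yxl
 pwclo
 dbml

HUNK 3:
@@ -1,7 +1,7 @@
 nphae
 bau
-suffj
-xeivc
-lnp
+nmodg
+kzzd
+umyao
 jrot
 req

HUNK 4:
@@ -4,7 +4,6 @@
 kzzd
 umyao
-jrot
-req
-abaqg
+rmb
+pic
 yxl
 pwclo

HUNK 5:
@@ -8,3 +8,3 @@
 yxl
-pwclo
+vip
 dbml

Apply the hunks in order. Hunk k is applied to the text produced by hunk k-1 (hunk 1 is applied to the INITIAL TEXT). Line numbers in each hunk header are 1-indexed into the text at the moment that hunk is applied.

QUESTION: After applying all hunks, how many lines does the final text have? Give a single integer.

Answer: 13

Derivation:
Hunk 1: at line 7 remove [jjcqj,nnky] add [noksq,pwclo] -> 13 lines: nphae bau suffj xeivc lnp jrot req noksq pwclo dbml scwkh zkscp eptb
Hunk 2: at line 6 remove [noksq] add [abaqg,yxl] -> 14 lines: nphae bau suffj xeivc lnp jrot req abaqg yxl pwclo dbml scwkh zkscp eptb
Hunk 3: at line 1 remove [suffj,xeivc,lnp] add [nmodg,kzzd,umyao] -> 14 lines: nphae bau nmodg kzzd umyao jrot req abaqg yxl pwclo dbml scwkh zkscp eptb
Hunk 4: at line 4 remove [jrot,req,abaqg] add [rmb,pic] -> 13 lines: nphae bau nmodg kzzd umyao rmb pic yxl pwclo dbml scwkh zkscp eptb
Hunk 5: at line 8 remove [pwclo] add [vip] -> 13 lines: nphae bau nmodg kzzd umyao rmb pic yxl vip dbml scwkh zkscp eptb
Final line count: 13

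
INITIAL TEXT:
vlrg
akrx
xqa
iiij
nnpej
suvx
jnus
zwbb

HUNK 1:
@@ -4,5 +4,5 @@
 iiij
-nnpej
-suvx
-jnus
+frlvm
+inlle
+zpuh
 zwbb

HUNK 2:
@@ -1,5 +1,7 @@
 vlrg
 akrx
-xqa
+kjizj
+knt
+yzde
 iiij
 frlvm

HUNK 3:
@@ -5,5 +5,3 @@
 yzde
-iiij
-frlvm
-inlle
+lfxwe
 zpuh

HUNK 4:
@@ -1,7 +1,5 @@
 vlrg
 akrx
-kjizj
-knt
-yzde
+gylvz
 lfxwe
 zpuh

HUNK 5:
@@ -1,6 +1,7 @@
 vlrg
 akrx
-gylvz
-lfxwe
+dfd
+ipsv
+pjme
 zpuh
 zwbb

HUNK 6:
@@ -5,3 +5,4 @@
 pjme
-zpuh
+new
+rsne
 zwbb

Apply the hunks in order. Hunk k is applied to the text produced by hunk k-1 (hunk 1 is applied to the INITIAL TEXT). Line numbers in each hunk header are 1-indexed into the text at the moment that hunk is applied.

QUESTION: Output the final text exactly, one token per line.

Hunk 1: at line 4 remove [nnpej,suvx,jnus] add [frlvm,inlle,zpuh] -> 8 lines: vlrg akrx xqa iiij frlvm inlle zpuh zwbb
Hunk 2: at line 1 remove [xqa] add [kjizj,knt,yzde] -> 10 lines: vlrg akrx kjizj knt yzde iiij frlvm inlle zpuh zwbb
Hunk 3: at line 5 remove [iiij,frlvm,inlle] add [lfxwe] -> 8 lines: vlrg akrx kjizj knt yzde lfxwe zpuh zwbb
Hunk 4: at line 1 remove [kjizj,knt,yzde] add [gylvz] -> 6 lines: vlrg akrx gylvz lfxwe zpuh zwbb
Hunk 5: at line 1 remove [gylvz,lfxwe] add [dfd,ipsv,pjme] -> 7 lines: vlrg akrx dfd ipsv pjme zpuh zwbb
Hunk 6: at line 5 remove [zpuh] add [new,rsne] -> 8 lines: vlrg akrx dfd ipsv pjme new rsne zwbb

Answer: vlrg
akrx
dfd
ipsv
pjme
new
rsne
zwbb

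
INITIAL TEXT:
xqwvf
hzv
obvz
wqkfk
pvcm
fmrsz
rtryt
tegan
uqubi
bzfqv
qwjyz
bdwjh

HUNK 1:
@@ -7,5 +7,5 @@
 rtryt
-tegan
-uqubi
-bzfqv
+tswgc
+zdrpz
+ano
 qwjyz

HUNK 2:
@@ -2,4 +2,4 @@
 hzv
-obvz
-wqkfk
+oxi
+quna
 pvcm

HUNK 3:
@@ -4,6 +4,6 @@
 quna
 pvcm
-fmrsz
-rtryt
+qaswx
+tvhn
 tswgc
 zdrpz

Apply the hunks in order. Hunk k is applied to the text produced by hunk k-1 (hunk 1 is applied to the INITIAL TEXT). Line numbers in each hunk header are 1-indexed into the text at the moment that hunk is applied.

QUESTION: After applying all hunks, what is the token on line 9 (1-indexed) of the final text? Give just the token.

Hunk 1: at line 7 remove [tegan,uqubi,bzfqv] add [tswgc,zdrpz,ano] -> 12 lines: xqwvf hzv obvz wqkfk pvcm fmrsz rtryt tswgc zdrpz ano qwjyz bdwjh
Hunk 2: at line 2 remove [obvz,wqkfk] add [oxi,quna] -> 12 lines: xqwvf hzv oxi quna pvcm fmrsz rtryt tswgc zdrpz ano qwjyz bdwjh
Hunk 3: at line 4 remove [fmrsz,rtryt] add [qaswx,tvhn] -> 12 lines: xqwvf hzv oxi quna pvcm qaswx tvhn tswgc zdrpz ano qwjyz bdwjh
Final line 9: zdrpz

Answer: zdrpz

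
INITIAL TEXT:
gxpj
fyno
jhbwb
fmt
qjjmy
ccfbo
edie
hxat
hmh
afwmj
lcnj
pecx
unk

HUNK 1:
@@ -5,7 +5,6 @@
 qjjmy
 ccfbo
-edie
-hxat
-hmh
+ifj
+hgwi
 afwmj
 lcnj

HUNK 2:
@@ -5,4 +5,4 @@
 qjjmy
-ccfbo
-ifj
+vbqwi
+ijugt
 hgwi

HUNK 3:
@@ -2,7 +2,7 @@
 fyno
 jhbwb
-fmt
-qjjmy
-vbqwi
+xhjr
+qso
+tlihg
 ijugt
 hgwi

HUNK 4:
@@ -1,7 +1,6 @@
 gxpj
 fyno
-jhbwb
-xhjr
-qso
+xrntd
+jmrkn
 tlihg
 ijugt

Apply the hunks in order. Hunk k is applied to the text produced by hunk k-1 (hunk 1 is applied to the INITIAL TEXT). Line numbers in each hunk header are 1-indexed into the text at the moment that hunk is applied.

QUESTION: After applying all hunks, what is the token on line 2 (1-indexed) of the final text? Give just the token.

Answer: fyno

Derivation:
Hunk 1: at line 5 remove [edie,hxat,hmh] add [ifj,hgwi] -> 12 lines: gxpj fyno jhbwb fmt qjjmy ccfbo ifj hgwi afwmj lcnj pecx unk
Hunk 2: at line 5 remove [ccfbo,ifj] add [vbqwi,ijugt] -> 12 lines: gxpj fyno jhbwb fmt qjjmy vbqwi ijugt hgwi afwmj lcnj pecx unk
Hunk 3: at line 2 remove [fmt,qjjmy,vbqwi] add [xhjr,qso,tlihg] -> 12 lines: gxpj fyno jhbwb xhjr qso tlihg ijugt hgwi afwmj lcnj pecx unk
Hunk 4: at line 1 remove [jhbwb,xhjr,qso] add [xrntd,jmrkn] -> 11 lines: gxpj fyno xrntd jmrkn tlihg ijugt hgwi afwmj lcnj pecx unk
Final line 2: fyno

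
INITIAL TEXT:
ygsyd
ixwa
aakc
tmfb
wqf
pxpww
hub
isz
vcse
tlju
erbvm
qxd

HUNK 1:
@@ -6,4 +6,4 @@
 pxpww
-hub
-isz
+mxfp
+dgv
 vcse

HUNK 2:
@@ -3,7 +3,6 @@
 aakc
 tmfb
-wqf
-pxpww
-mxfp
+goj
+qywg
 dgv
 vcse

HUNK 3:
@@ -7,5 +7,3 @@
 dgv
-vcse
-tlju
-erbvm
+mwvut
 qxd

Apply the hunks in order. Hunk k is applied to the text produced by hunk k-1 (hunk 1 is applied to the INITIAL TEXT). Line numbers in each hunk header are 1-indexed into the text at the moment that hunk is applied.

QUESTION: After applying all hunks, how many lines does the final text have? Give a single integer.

Answer: 9

Derivation:
Hunk 1: at line 6 remove [hub,isz] add [mxfp,dgv] -> 12 lines: ygsyd ixwa aakc tmfb wqf pxpww mxfp dgv vcse tlju erbvm qxd
Hunk 2: at line 3 remove [wqf,pxpww,mxfp] add [goj,qywg] -> 11 lines: ygsyd ixwa aakc tmfb goj qywg dgv vcse tlju erbvm qxd
Hunk 3: at line 7 remove [vcse,tlju,erbvm] add [mwvut] -> 9 lines: ygsyd ixwa aakc tmfb goj qywg dgv mwvut qxd
Final line count: 9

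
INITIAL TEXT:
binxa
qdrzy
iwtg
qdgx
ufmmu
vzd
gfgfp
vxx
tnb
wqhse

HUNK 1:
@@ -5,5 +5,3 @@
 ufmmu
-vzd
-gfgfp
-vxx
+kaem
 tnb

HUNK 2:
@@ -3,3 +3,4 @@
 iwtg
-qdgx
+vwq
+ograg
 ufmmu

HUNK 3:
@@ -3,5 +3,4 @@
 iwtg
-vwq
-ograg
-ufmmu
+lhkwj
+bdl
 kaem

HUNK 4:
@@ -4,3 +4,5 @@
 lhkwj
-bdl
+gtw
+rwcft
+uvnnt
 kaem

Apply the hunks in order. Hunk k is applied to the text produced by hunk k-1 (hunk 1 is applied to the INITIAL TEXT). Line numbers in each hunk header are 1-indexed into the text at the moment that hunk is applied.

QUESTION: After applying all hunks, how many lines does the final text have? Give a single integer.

Hunk 1: at line 5 remove [vzd,gfgfp,vxx] add [kaem] -> 8 lines: binxa qdrzy iwtg qdgx ufmmu kaem tnb wqhse
Hunk 2: at line 3 remove [qdgx] add [vwq,ograg] -> 9 lines: binxa qdrzy iwtg vwq ograg ufmmu kaem tnb wqhse
Hunk 3: at line 3 remove [vwq,ograg,ufmmu] add [lhkwj,bdl] -> 8 lines: binxa qdrzy iwtg lhkwj bdl kaem tnb wqhse
Hunk 4: at line 4 remove [bdl] add [gtw,rwcft,uvnnt] -> 10 lines: binxa qdrzy iwtg lhkwj gtw rwcft uvnnt kaem tnb wqhse
Final line count: 10

Answer: 10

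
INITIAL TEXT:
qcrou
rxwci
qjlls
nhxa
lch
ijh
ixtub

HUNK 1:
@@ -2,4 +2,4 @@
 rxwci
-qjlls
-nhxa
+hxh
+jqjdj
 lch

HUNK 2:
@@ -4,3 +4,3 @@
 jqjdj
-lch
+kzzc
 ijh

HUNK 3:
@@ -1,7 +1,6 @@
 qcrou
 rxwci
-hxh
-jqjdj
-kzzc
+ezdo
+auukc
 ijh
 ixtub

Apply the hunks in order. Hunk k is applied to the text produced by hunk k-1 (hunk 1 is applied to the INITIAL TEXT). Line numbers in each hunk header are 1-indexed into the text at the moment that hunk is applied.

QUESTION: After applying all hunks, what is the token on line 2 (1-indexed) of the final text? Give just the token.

Answer: rxwci

Derivation:
Hunk 1: at line 2 remove [qjlls,nhxa] add [hxh,jqjdj] -> 7 lines: qcrou rxwci hxh jqjdj lch ijh ixtub
Hunk 2: at line 4 remove [lch] add [kzzc] -> 7 lines: qcrou rxwci hxh jqjdj kzzc ijh ixtub
Hunk 3: at line 1 remove [hxh,jqjdj,kzzc] add [ezdo,auukc] -> 6 lines: qcrou rxwci ezdo auukc ijh ixtub
Final line 2: rxwci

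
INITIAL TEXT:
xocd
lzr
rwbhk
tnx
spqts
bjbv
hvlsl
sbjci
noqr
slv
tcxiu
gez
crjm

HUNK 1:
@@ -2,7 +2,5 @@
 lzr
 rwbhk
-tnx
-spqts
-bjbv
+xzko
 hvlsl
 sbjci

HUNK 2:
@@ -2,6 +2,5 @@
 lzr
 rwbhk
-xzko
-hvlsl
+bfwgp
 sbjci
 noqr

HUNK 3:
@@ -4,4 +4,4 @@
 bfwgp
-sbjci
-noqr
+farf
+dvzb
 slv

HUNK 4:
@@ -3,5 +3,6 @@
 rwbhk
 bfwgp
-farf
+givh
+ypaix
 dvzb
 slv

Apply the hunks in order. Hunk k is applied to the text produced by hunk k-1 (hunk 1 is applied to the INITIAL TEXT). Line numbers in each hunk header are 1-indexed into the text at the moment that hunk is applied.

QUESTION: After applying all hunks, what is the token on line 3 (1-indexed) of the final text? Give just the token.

Hunk 1: at line 2 remove [tnx,spqts,bjbv] add [xzko] -> 11 lines: xocd lzr rwbhk xzko hvlsl sbjci noqr slv tcxiu gez crjm
Hunk 2: at line 2 remove [xzko,hvlsl] add [bfwgp] -> 10 lines: xocd lzr rwbhk bfwgp sbjci noqr slv tcxiu gez crjm
Hunk 3: at line 4 remove [sbjci,noqr] add [farf,dvzb] -> 10 lines: xocd lzr rwbhk bfwgp farf dvzb slv tcxiu gez crjm
Hunk 4: at line 3 remove [farf] add [givh,ypaix] -> 11 lines: xocd lzr rwbhk bfwgp givh ypaix dvzb slv tcxiu gez crjm
Final line 3: rwbhk

Answer: rwbhk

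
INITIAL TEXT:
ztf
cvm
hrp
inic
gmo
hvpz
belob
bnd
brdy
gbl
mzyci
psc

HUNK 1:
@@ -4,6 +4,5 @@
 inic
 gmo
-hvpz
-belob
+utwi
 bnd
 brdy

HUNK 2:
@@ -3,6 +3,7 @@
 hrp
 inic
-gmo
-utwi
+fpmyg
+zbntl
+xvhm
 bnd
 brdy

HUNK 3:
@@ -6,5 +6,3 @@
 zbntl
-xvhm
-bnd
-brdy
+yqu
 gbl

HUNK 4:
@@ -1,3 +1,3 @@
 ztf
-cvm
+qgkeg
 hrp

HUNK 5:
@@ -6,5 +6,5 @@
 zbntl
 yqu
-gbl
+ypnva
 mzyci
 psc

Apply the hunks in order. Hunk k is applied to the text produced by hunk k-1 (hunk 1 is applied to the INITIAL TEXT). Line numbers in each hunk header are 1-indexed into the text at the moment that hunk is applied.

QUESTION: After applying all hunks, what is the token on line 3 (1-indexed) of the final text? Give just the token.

Hunk 1: at line 4 remove [hvpz,belob] add [utwi] -> 11 lines: ztf cvm hrp inic gmo utwi bnd brdy gbl mzyci psc
Hunk 2: at line 3 remove [gmo,utwi] add [fpmyg,zbntl,xvhm] -> 12 lines: ztf cvm hrp inic fpmyg zbntl xvhm bnd brdy gbl mzyci psc
Hunk 3: at line 6 remove [xvhm,bnd,brdy] add [yqu] -> 10 lines: ztf cvm hrp inic fpmyg zbntl yqu gbl mzyci psc
Hunk 4: at line 1 remove [cvm] add [qgkeg] -> 10 lines: ztf qgkeg hrp inic fpmyg zbntl yqu gbl mzyci psc
Hunk 5: at line 6 remove [gbl] add [ypnva] -> 10 lines: ztf qgkeg hrp inic fpmyg zbntl yqu ypnva mzyci psc
Final line 3: hrp

Answer: hrp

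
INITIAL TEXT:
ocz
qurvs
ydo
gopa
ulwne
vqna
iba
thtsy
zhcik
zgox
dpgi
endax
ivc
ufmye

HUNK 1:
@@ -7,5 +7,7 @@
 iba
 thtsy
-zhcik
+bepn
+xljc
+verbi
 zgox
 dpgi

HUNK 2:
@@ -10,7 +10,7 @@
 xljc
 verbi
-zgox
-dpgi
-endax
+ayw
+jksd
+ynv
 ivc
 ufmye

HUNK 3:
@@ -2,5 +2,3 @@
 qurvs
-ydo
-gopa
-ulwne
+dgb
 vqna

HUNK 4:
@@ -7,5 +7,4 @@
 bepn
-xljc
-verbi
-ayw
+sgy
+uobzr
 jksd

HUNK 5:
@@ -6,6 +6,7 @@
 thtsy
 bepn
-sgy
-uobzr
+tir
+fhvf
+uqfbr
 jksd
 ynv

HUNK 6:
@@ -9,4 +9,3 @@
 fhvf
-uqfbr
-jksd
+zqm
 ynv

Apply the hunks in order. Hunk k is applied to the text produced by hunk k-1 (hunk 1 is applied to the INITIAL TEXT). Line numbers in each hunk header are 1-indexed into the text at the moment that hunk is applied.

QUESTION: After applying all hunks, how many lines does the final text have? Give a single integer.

Answer: 13

Derivation:
Hunk 1: at line 7 remove [zhcik] add [bepn,xljc,verbi] -> 16 lines: ocz qurvs ydo gopa ulwne vqna iba thtsy bepn xljc verbi zgox dpgi endax ivc ufmye
Hunk 2: at line 10 remove [zgox,dpgi,endax] add [ayw,jksd,ynv] -> 16 lines: ocz qurvs ydo gopa ulwne vqna iba thtsy bepn xljc verbi ayw jksd ynv ivc ufmye
Hunk 3: at line 2 remove [ydo,gopa,ulwne] add [dgb] -> 14 lines: ocz qurvs dgb vqna iba thtsy bepn xljc verbi ayw jksd ynv ivc ufmye
Hunk 4: at line 7 remove [xljc,verbi,ayw] add [sgy,uobzr] -> 13 lines: ocz qurvs dgb vqna iba thtsy bepn sgy uobzr jksd ynv ivc ufmye
Hunk 5: at line 6 remove [sgy,uobzr] add [tir,fhvf,uqfbr] -> 14 lines: ocz qurvs dgb vqna iba thtsy bepn tir fhvf uqfbr jksd ynv ivc ufmye
Hunk 6: at line 9 remove [uqfbr,jksd] add [zqm] -> 13 lines: ocz qurvs dgb vqna iba thtsy bepn tir fhvf zqm ynv ivc ufmye
Final line count: 13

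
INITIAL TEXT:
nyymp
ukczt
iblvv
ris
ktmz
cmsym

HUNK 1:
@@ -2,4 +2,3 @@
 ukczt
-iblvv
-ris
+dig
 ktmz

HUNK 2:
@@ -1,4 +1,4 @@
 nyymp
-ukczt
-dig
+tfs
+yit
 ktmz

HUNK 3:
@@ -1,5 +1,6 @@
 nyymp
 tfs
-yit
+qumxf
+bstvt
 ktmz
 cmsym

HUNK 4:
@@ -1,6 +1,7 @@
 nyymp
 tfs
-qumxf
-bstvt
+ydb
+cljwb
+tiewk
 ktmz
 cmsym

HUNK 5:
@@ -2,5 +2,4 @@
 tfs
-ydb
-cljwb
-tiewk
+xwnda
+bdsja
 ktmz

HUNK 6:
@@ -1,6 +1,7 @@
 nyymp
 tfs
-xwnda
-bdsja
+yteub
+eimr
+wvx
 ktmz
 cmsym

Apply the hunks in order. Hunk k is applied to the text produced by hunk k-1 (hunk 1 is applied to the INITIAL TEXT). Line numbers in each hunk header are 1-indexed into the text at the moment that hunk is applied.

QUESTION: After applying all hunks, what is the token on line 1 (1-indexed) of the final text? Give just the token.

Hunk 1: at line 2 remove [iblvv,ris] add [dig] -> 5 lines: nyymp ukczt dig ktmz cmsym
Hunk 2: at line 1 remove [ukczt,dig] add [tfs,yit] -> 5 lines: nyymp tfs yit ktmz cmsym
Hunk 3: at line 1 remove [yit] add [qumxf,bstvt] -> 6 lines: nyymp tfs qumxf bstvt ktmz cmsym
Hunk 4: at line 1 remove [qumxf,bstvt] add [ydb,cljwb,tiewk] -> 7 lines: nyymp tfs ydb cljwb tiewk ktmz cmsym
Hunk 5: at line 2 remove [ydb,cljwb,tiewk] add [xwnda,bdsja] -> 6 lines: nyymp tfs xwnda bdsja ktmz cmsym
Hunk 6: at line 1 remove [xwnda,bdsja] add [yteub,eimr,wvx] -> 7 lines: nyymp tfs yteub eimr wvx ktmz cmsym
Final line 1: nyymp

Answer: nyymp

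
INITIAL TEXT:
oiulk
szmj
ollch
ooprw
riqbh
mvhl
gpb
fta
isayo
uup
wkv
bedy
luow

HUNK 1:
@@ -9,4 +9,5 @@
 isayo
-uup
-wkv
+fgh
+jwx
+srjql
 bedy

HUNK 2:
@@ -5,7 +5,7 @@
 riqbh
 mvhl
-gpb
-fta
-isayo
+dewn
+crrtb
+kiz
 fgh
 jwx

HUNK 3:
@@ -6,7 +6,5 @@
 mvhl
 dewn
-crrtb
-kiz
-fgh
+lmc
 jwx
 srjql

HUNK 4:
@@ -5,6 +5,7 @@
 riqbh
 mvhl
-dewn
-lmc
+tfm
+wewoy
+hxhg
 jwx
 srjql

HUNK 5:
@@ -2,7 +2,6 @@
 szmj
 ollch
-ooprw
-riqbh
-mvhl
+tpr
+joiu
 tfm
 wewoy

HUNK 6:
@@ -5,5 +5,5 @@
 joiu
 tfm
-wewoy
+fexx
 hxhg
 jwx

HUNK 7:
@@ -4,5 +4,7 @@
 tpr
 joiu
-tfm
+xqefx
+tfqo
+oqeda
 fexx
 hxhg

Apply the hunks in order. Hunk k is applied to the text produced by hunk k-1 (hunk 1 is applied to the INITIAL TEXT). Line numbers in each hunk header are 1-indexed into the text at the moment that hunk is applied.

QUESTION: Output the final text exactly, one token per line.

Answer: oiulk
szmj
ollch
tpr
joiu
xqefx
tfqo
oqeda
fexx
hxhg
jwx
srjql
bedy
luow

Derivation:
Hunk 1: at line 9 remove [uup,wkv] add [fgh,jwx,srjql] -> 14 lines: oiulk szmj ollch ooprw riqbh mvhl gpb fta isayo fgh jwx srjql bedy luow
Hunk 2: at line 5 remove [gpb,fta,isayo] add [dewn,crrtb,kiz] -> 14 lines: oiulk szmj ollch ooprw riqbh mvhl dewn crrtb kiz fgh jwx srjql bedy luow
Hunk 3: at line 6 remove [crrtb,kiz,fgh] add [lmc] -> 12 lines: oiulk szmj ollch ooprw riqbh mvhl dewn lmc jwx srjql bedy luow
Hunk 4: at line 5 remove [dewn,lmc] add [tfm,wewoy,hxhg] -> 13 lines: oiulk szmj ollch ooprw riqbh mvhl tfm wewoy hxhg jwx srjql bedy luow
Hunk 5: at line 2 remove [ooprw,riqbh,mvhl] add [tpr,joiu] -> 12 lines: oiulk szmj ollch tpr joiu tfm wewoy hxhg jwx srjql bedy luow
Hunk 6: at line 5 remove [wewoy] add [fexx] -> 12 lines: oiulk szmj ollch tpr joiu tfm fexx hxhg jwx srjql bedy luow
Hunk 7: at line 4 remove [tfm] add [xqefx,tfqo,oqeda] -> 14 lines: oiulk szmj ollch tpr joiu xqefx tfqo oqeda fexx hxhg jwx srjql bedy luow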